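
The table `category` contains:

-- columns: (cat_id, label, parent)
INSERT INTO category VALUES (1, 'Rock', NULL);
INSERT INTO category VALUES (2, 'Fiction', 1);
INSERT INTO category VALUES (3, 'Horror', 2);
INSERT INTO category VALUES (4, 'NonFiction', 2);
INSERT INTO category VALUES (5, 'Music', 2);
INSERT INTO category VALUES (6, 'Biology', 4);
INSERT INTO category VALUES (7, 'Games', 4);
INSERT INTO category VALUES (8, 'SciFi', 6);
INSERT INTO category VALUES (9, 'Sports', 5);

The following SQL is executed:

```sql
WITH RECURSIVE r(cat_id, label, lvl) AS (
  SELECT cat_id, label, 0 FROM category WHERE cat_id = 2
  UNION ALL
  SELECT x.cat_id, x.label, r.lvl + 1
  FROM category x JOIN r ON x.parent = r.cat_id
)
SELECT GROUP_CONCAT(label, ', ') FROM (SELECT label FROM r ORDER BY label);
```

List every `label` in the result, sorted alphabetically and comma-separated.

Biology, Fiction, Games, Horror, Music, NonFiction, SciFi, Sports

Base: cat_id=2 (Fiction) at lvl 0.
Iteration 1: rows with parent in {2} -> Horror (id 3, lvl 1), NonFiction (id 4, lvl 1), Music (id 5, lvl 1).
Iteration 2: rows with parent in {3,4,5} -> Biology (id 6, lvl 2), Games (id 7, lvl 2), Sports (id 9, lvl 2).
Iteration 3: rows with parent in {6,7,9} -> SciFi (id 8, lvl 3).
Iteration 4: no rows with parent in {8}; recursion stops.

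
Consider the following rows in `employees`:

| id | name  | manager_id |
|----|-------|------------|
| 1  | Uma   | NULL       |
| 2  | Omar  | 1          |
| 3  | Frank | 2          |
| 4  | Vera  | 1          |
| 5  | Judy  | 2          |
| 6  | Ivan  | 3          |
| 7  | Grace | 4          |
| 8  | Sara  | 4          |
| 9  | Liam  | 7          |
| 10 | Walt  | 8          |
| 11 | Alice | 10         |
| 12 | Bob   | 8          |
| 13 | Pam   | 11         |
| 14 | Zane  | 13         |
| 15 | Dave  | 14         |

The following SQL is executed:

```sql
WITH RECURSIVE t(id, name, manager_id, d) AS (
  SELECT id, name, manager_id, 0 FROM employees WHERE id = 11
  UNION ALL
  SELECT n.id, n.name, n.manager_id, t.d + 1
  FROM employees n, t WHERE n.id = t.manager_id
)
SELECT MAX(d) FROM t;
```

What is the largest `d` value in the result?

Base: id=11 (Alice), manager_id=10, d 0.
Iteration 1: join on id=10 -> Walt (id 10, manager_id=8, d 1).
Iteration 2: join on id=8 -> Sara (id 8, manager_id=4, d 2).
Iteration 3: join on id=4 -> Vera (id 4, manager_id=1, d 3).
Iteration 4: join on id=1 -> Uma (id 1, manager_id=NULL, d 4).
Iteration 5: manager_id is NULL; no match; recursion stops.
d values: 0, 1, 2, 3, 4; the maximum is 4.

4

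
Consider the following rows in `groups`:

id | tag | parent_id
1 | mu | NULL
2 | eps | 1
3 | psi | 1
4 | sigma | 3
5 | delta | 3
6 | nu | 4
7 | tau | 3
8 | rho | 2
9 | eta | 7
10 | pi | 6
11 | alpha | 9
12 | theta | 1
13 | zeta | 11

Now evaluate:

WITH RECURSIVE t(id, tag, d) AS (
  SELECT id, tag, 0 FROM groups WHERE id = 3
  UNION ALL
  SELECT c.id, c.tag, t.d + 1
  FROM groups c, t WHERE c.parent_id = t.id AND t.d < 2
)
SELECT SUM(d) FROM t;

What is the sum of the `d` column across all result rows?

7

Base: id=3 (psi) at d 0.
Iteration 1: rows with parent_id in {3} -> sigma (id 4, d 1), delta (id 5, d 1), tau (id 7, d 1).
Iteration 2: rows with parent_id in {4,5,7} -> nu (id 6, d 2), eta (id 9, d 2).
Iteration 3: d < 2 fails for all current rows; recursion stops.
SUM(d) = 0 + 1 + 1 + 1 + 2 + 2 = 7.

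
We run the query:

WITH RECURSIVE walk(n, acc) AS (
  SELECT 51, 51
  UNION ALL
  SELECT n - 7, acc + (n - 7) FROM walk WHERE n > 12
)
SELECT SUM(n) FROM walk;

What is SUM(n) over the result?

Base: n=51, acc=51.
Iteration 1: 51 > 12 holds -> n = 51 - 7 = 44, acc = 51 + 44 = 95.
Iteration 2: 44 > 12 holds -> n = 44 - 7 = 37, acc = 95 + 37 = 132.
Iteration 3: 37 > 12 holds -> n = 37 - 7 = 30, acc = 132 + 30 = 162.
Iteration 4: 30 > 12 holds -> n = 30 - 7 = 23, acc = 162 + 23 = 185.
Iteration 5: 23 > 12 holds -> n = 23 - 7 = 16, acc = 185 + 16 = 201.
Iteration 6: 16 > 12 holds -> n = 16 - 7 = 9, acc = 201 + 9 = 210.
Iteration 7: 9 > 12 fails; recursion stops.
SUM(n) = 51 + 44 + 37 + 30 + 23 + 16 + 9 = 210.

210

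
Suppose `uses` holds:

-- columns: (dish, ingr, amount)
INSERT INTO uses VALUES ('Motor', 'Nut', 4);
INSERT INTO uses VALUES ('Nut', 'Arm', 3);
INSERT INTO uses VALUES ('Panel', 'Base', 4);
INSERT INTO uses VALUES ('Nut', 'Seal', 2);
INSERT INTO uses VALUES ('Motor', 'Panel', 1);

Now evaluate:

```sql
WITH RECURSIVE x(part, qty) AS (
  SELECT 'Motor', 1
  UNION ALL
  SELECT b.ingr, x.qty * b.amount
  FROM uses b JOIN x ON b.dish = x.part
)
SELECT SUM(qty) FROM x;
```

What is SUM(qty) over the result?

Base: (Motor, qty=1).
Iteration 1: components of {Motor} -> Nut = 1*4 = 4, Panel = 1*1 = 1.
Iteration 2: components of {Nut,Panel} -> Arm = 4*3 = 12, Base = 1*4 = 4, Seal = 4*2 = 8.
Iteration 3: no further components; recursion stops.
SUM(qty) = 1 + 1 + 4 + 4 + 8 + 12 = 30.

30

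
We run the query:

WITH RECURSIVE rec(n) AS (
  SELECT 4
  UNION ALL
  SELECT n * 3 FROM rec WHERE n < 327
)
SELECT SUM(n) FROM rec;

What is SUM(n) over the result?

1456

Base: n=4.
Iteration 1: 4 < 327 holds -> n = 4 * 3 = 12.
Iteration 2: 12 < 327 holds -> n = 12 * 3 = 36.
Iteration 3: 36 < 327 holds -> n = 36 * 3 = 108.
Iteration 4: 108 < 327 holds -> n = 108 * 3 = 324.
Iteration 5: 324 < 327 holds -> n = 324 * 3 = 972.
Iteration 6: 972 < 327 fails; recursion stops.
SUM(n) = 4 + 12 + 36 + 108 + 324 + 972 = 1456.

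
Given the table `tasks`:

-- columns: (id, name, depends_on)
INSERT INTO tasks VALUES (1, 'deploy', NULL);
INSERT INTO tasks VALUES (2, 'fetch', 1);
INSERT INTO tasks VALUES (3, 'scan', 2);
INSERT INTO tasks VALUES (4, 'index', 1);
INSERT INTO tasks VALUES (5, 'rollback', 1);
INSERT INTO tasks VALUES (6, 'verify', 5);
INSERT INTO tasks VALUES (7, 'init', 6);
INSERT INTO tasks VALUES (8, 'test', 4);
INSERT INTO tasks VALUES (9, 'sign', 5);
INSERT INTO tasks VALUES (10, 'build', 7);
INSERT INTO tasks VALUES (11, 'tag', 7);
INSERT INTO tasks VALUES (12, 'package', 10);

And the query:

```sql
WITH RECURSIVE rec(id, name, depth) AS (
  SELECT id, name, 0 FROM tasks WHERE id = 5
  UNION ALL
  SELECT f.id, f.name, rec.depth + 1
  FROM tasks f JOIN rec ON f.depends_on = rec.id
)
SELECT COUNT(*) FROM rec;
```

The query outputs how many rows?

Base: id=5 (rollback) at depth 0.
Iteration 1: rows with depends_on in {5} -> verify (id 6, depth 1), sign (id 9, depth 1).
Iteration 2: rows with depends_on in {6,9} -> init (id 7, depth 2).
Iteration 3: rows with depends_on in {7} -> build (id 10, depth 3), tag (id 11, depth 3).
Iteration 4: rows with depends_on in {10,11} -> package (id 12, depth 4).
Iteration 5: no rows with depends_on in {12}; recursion stops.
Total rows emitted: 7.

7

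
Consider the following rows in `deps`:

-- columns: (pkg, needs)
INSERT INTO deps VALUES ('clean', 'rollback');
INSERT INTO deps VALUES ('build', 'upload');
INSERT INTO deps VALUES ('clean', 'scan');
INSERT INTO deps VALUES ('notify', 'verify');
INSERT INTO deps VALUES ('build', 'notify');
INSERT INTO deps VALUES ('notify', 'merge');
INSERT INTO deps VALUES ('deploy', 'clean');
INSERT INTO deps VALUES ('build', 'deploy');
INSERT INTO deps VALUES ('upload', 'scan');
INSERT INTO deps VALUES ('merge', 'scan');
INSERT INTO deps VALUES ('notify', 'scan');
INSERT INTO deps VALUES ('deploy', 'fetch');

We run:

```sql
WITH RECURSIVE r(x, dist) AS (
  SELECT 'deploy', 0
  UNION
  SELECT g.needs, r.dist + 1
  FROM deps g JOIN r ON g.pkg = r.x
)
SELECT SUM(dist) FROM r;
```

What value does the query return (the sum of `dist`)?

Base: (deploy, dist=0).
Iteration 1: edges from {deploy} -> (clean, dist=1), (fetch, dist=1).
Iteration 2: edges from {clean,fetch} -> (rollback, dist=2), (scan, dist=2).
Iteration 3: no outgoing edges from {rollback,scan}; recursion stops.
SUM(dist) = 0 + 1 + 1 + 2 + 2 = 6.

6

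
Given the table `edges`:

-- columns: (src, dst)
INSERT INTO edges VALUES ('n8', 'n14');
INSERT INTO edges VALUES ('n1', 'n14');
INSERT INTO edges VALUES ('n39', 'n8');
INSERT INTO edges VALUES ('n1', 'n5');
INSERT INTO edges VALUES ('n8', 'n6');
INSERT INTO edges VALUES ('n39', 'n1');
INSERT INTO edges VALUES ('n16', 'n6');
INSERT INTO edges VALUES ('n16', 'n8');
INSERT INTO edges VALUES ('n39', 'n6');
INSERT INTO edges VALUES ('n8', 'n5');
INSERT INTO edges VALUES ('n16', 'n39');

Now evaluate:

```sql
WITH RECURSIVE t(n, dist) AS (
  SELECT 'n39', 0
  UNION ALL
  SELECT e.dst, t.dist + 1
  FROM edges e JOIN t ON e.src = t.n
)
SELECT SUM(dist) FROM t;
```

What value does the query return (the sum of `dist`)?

13

Base: (n39, dist=0).
Iteration 1: edges from {n39} -> (n1, dist=1), (n6, dist=1), (n8, dist=1).
Iteration 2: edges from {n1,n6,n8} -> (n14, dist=2) x2, (n5, dist=2) x2, (n6, dist=2). [UNION ALL keeps all 5 new rows, including repeats]
Iteration 3: no outgoing edges from {n14,n5,n6}; recursion stops.
SUM(dist) = 0 + 1 + 1 + 1 + 2 + 2 + 2 + 2 + 2 = 13.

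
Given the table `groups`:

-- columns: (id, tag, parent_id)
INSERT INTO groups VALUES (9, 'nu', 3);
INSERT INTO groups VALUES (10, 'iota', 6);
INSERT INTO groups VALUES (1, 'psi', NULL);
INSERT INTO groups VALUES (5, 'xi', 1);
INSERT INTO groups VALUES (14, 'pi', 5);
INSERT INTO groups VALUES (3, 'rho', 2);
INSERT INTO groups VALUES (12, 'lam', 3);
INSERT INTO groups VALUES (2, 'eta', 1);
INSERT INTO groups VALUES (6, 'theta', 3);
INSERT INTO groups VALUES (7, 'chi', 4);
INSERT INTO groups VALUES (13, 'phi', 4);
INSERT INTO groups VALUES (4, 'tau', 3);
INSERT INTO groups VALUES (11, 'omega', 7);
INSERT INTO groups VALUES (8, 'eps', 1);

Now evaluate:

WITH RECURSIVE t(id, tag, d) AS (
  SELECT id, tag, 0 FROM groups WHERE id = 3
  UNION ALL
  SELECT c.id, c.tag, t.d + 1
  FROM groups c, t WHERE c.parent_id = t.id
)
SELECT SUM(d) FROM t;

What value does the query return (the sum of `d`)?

Base: id=3 (rho) at d 0.
Iteration 1: rows with parent_id in {3} -> tau (id 4, d 1), theta (id 6, d 1), nu (id 9, d 1), lam (id 12, d 1).
Iteration 2: rows with parent_id in {4,6,9,12} -> chi (id 7, d 2), iota (id 10, d 2), phi (id 13, d 2).
Iteration 3: rows with parent_id in {7,10,13} -> omega (id 11, d 3).
Iteration 4: no rows with parent_id in {11}; recursion stops.
SUM(d) = 0 + 1 + 1 + 1 + 1 + 2 + 2 + 2 + 3 = 13.

13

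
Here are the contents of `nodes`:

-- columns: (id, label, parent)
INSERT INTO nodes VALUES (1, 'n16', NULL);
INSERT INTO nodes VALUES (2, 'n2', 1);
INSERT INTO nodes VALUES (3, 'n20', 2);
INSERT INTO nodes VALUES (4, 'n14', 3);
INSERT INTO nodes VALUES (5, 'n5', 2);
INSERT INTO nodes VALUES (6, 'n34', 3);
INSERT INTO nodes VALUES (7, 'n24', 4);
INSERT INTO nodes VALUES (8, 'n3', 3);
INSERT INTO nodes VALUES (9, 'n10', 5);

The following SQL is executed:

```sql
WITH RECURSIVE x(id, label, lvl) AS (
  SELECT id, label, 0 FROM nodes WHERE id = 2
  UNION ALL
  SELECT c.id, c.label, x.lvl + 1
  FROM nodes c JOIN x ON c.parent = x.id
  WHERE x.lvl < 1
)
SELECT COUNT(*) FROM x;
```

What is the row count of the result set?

Base: id=2 (n2) at lvl 0.
Iteration 1: rows with parent in {2} -> n20 (id 3, lvl 1), n5 (id 5, lvl 1).
Iteration 2: lvl < 1 fails for all current rows; recursion stops.
Total rows emitted: 3.

3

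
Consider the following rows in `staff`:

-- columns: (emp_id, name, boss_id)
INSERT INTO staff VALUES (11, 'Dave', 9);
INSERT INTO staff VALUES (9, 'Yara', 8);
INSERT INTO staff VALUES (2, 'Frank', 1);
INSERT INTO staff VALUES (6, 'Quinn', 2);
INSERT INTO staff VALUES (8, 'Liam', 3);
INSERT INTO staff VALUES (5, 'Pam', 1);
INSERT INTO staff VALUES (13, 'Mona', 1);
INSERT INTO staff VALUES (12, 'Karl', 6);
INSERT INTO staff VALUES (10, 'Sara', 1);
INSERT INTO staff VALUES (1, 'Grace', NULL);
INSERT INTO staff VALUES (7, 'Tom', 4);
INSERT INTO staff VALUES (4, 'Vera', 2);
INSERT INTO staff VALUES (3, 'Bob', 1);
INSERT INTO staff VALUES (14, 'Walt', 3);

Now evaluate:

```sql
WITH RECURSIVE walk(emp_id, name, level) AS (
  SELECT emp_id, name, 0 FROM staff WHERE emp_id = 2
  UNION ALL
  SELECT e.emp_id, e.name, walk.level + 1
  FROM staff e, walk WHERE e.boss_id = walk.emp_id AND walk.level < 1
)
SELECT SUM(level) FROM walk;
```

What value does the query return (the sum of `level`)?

2

Base: emp_id=2 (Frank) at level 0.
Iteration 1: rows with boss_id in {2} -> Vera (id 4, level 1), Quinn (id 6, level 1).
Iteration 2: level < 1 fails for all current rows; recursion stops.
SUM(level) = 0 + 1 + 1 = 2.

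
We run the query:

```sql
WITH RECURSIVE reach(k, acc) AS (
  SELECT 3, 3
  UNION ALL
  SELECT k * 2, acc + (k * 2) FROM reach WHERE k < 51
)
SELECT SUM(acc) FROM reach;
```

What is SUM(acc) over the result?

Base: k=3, acc=3.
Iteration 1: 3 < 51 holds -> k = 3 * 2 = 6, acc = 3 + 6 = 9.
Iteration 2: 6 < 51 holds -> k = 6 * 2 = 12, acc = 9 + 12 = 21.
Iteration 3: 12 < 51 holds -> k = 12 * 2 = 24, acc = 21 + 24 = 45.
Iteration 4: 24 < 51 holds -> k = 24 * 2 = 48, acc = 45 + 48 = 93.
Iteration 5: 48 < 51 holds -> k = 48 * 2 = 96, acc = 93 + 96 = 189.
Iteration 6: 96 < 51 fails; recursion stops.
SUM(acc) = 3 + 9 + 21 + 45 + 93 + 189 = 360.

360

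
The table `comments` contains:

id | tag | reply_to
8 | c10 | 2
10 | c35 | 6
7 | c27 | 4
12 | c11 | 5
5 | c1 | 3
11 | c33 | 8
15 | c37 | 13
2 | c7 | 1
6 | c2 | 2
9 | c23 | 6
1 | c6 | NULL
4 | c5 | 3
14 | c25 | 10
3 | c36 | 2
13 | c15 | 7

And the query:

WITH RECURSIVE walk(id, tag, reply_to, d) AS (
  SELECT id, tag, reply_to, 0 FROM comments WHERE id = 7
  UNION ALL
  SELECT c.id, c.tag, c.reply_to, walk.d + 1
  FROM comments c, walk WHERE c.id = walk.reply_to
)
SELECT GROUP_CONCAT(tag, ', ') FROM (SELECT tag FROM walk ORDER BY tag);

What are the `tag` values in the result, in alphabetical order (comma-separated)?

c27, c36, c5, c6, c7

Base: id=7 (c27), reply_to=4, d 0.
Iteration 1: join on id=4 -> c5 (id 4, reply_to=3, d 1).
Iteration 2: join on id=3 -> c36 (id 3, reply_to=2, d 2).
Iteration 3: join on id=2 -> c7 (id 2, reply_to=1, d 3).
Iteration 4: join on id=1 -> c6 (id 1, reply_to=NULL, d 4).
Iteration 5: reply_to is NULL; no match; recursion stops.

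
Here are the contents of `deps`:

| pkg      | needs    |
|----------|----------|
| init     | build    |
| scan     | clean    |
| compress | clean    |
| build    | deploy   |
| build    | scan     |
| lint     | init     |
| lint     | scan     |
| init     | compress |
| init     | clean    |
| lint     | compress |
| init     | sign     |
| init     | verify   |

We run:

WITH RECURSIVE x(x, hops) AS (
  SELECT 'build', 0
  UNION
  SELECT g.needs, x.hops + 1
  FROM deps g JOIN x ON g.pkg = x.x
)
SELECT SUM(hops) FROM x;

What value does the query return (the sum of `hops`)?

Base: (build, hops=0).
Iteration 1: edges from {build} -> (deploy, hops=1), (scan, hops=1).
Iteration 2: edges from {deploy,scan} -> (clean, hops=2).
Iteration 3: no outgoing edges from {clean}; recursion stops.
SUM(hops) = 0 + 1 + 1 + 2 = 4.

4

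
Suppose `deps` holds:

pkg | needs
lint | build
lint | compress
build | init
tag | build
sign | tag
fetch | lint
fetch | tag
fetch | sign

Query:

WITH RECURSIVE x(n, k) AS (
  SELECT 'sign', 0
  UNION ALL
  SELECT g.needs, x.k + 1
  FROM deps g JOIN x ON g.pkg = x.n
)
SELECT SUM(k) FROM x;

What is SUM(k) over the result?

6

Base: (sign, k=0).
Iteration 1: edges from {sign} -> (tag, k=1).
Iteration 2: edges from {tag} -> (build, k=2).
Iteration 3: edges from {build} -> (init, k=3).
Iteration 4: no outgoing edges from {init}; recursion stops.
SUM(k) = 0 + 1 + 2 + 3 = 6.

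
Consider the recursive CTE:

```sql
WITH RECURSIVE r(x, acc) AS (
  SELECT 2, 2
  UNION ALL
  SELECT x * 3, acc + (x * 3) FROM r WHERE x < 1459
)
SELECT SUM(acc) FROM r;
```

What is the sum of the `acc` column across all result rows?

9832

Base: x=2, acc=2.
Iteration 1: 2 < 1459 holds -> x = 2 * 3 = 6, acc = 2 + 6 = 8.
Iteration 2: 6 < 1459 holds -> x = 6 * 3 = 18, acc = 8 + 18 = 26.
Iteration 3: 18 < 1459 holds -> x = 18 * 3 = 54, acc = 26 + 54 = 80.
Iteration 4: 54 < 1459 holds -> x = 54 * 3 = 162, acc = 80 + 162 = 242.
Iteration 5: 162 < 1459 holds -> x = 162 * 3 = 486, acc = 242 + 486 = 728.
Iteration 6: 486 < 1459 holds -> x = 486 * 3 = 1458, acc = 728 + 1458 = 2186.
Iteration 7: 1458 < 1459 holds -> x = 1458 * 3 = 4374, acc = 2186 + 4374 = 6560.
Iteration 8: 4374 < 1459 fails; recursion stops.
SUM(acc) = 2 + 8 + 26 + 80 + 242 + 728 + 2186 + 6560 = 9832.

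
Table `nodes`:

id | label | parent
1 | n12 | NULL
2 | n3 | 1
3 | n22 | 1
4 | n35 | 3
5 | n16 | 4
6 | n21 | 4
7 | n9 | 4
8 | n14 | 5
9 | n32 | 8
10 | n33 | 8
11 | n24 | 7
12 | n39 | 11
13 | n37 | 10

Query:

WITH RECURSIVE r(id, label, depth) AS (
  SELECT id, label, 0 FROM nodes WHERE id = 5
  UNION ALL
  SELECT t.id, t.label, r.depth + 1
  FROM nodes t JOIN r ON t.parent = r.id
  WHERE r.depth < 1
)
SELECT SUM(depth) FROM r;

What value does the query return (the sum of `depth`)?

Base: id=5 (n16) at depth 0.
Iteration 1: rows with parent in {5} -> n14 (id 8, depth 1).
Iteration 2: depth < 1 fails for all current rows; recursion stops.
SUM(depth) = 0 + 1 = 1.

1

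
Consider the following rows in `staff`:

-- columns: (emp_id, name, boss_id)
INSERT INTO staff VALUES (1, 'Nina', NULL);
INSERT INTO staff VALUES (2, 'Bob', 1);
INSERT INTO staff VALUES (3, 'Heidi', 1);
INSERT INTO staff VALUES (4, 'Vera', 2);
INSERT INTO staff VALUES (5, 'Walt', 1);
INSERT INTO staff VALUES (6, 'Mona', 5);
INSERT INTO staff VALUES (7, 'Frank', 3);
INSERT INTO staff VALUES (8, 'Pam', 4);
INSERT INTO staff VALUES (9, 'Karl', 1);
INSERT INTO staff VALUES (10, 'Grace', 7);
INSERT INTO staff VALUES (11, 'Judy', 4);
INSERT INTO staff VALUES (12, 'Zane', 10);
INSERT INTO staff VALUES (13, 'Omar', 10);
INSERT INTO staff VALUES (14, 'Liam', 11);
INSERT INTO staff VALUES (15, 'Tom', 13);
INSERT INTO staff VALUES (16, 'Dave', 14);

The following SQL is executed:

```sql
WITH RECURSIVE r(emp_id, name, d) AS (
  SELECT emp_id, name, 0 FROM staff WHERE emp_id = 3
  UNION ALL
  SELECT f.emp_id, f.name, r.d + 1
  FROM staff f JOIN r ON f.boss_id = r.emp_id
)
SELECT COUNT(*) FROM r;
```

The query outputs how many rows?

6

Base: emp_id=3 (Heidi) at d 0.
Iteration 1: rows with boss_id in {3} -> Frank (id 7, d 1).
Iteration 2: rows with boss_id in {7} -> Grace (id 10, d 2).
Iteration 3: rows with boss_id in {10} -> Zane (id 12, d 3), Omar (id 13, d 3).
Iteration 4: rows with boss_id in {12,13} -> Tom (id 15, d 4).
Iteration 5: no rows with boss_id in {15}; recursion stops.
Total rows emitted: 6.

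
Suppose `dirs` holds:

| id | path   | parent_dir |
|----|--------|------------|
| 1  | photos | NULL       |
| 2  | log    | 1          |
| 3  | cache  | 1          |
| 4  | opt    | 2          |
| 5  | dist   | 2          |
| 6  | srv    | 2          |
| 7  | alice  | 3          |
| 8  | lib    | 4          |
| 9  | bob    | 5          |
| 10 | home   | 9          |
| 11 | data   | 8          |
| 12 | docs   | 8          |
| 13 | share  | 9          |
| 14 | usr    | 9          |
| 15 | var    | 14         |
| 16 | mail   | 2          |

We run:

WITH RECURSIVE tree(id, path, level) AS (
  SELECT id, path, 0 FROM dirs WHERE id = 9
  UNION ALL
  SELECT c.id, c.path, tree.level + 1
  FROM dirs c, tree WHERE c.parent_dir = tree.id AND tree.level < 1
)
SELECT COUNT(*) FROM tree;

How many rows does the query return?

Base: id=9 (bob) at level 0.
Iteration 1: rows with parent_dir in {9} -> home (id 10, level 1), share (id 13, level 1), usr (id 14, level 1).
Iteration 2: level < 1 fails for all current rows; recursion stops.
Total rows emitted: 4.

4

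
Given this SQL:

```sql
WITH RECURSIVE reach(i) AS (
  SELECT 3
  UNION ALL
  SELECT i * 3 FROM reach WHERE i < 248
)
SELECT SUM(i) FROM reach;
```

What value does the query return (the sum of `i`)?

Base: i=3.
Iteration 1: 3 < 248 holds -> i = 3 * 3 = 9.
Iteration 2: 9 < 248 holds -> i = 9 * 3 = 27.
Iteration 3: 27 < 248 holds -> i = 27 * 3 = 81.
Iteration 4: 81 < 248 holds -> i = 81 * 3 = 243.
Iteration 5: 243 < 248 holds -> i = 243 * 3 = 729.
Iteration 6: 729 < 248 fails; recursion stops.
SUM(i) = 3 + 9 + 27 + 81 + 243 + 729 = 1092.

1092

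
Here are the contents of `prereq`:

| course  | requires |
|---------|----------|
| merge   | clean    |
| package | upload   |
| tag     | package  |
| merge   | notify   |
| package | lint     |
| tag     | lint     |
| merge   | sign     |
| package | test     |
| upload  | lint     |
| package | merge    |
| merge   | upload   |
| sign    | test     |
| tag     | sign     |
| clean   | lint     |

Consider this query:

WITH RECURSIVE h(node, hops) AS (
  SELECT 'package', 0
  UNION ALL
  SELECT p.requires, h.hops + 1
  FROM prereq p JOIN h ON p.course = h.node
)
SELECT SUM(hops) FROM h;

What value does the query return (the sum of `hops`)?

Base: (package, hops=0).
Iteration 1: edges from {package} -> (lint, hops=1), (merge, hops=1), (test, hops=1), (upload, hops=1).
Iteration 2: edges from {lint,merge,test,upload} -> (clean, hops=2), (lint, hops=2), (notify, hops=2), (sign, hops=2), (upload, hops=2).
Iteration 3: edges from {clean,lint,notify,sign,upload} -> (lint, hops=3) x2, (test, hops=3). [UNION ALL keeps all 3 new rows, including repeats]
Iteration 4: no outgoing edges from {lint,test}; recursion stops.
SUM(hops) = 0 + 1 + 1 + 1 + 1 + 2 + 2 + 2 + 2 + 2 + 3 + 3 + 3 = 23.

23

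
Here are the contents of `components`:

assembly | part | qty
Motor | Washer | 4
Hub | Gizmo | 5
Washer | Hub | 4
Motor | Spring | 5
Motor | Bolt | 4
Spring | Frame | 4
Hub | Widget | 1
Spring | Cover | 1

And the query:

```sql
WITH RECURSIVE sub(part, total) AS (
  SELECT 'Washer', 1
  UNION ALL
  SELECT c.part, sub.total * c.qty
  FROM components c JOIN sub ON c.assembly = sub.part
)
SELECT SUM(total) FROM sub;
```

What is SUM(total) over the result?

29

Base: (Washer, total=1).
Iteration 1: components of {Washer} -> Hub = 1*4 = 4.
Iteration 2: components of {Hub} -> Gizmo = 4*5 = 20, Widget = 4*1 = 4.
Iteration 3: no further components; recursion stops.
SUM(total) = 1 + 4 + 20 + 4 = 29.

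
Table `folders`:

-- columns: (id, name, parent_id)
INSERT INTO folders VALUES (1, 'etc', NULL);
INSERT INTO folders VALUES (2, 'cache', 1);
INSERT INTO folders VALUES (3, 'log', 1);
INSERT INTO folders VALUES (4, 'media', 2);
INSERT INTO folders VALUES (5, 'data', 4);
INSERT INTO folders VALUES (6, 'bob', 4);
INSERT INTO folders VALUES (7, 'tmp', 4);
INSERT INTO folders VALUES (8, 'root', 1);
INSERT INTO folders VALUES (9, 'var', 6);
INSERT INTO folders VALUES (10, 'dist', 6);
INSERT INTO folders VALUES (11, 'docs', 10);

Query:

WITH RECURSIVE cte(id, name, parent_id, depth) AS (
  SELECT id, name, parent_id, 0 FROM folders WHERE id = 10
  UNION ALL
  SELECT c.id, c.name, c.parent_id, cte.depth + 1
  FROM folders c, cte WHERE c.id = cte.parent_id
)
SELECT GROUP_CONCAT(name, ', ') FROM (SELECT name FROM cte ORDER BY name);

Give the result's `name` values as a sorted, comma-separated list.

Base: id=10 (dist), parent_id=6, depth 0.
Iteration 1: join on id=6 -> bob (id 6, parent_id=4, depth 1).
Iteration 2: join on id=4 -> media (id 4, parent_id=2, depth 2).
Iteration 3: join on id=2 -> cache (id 2, parent_id=1, depth 3).
Iteration 4: join on id=1 -> etc (id 1, parent_id=NULL, depth 4).
Iteration 5: parent_id is NULL; no match; recursion stops.

bob, cache, dist, etc, media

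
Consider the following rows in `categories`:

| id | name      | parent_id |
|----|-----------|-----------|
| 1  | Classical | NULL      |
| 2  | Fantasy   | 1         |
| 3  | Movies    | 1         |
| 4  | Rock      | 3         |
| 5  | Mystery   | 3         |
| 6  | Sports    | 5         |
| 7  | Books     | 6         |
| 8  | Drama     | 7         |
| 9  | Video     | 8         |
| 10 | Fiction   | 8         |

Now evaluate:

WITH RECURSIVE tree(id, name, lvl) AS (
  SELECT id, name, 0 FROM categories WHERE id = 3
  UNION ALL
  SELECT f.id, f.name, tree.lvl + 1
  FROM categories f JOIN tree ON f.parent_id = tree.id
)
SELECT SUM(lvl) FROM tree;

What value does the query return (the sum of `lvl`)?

Base: id=3 (Movies) at lvl 0.
Iteration 1: rows with parent_id in {3} -> Rock (id 4, lvl 1), Mystery (id 5, lvl 1).
Iteration 2: rows with parent_id in {4,5} -> Sports (id 6, lvl 2).
Iteration 3: rows with parent_id in {6} -> Books (id 7, lvl 3).
Iteration 4: rows with parent_id in {7} -> Drama (id 8, lvl 4).
Iteration 5: rows with parent_id in {8} -> Video (id 9, lvl 5), Fiction (id 10, lvl 5).
Iteration 6: no rows with parent_id in {9,10}; recursion stops.
SUM(lvl) = 0 + 1 + 1 + 2 + 3 + 4 + 5 + 5 = 21.

21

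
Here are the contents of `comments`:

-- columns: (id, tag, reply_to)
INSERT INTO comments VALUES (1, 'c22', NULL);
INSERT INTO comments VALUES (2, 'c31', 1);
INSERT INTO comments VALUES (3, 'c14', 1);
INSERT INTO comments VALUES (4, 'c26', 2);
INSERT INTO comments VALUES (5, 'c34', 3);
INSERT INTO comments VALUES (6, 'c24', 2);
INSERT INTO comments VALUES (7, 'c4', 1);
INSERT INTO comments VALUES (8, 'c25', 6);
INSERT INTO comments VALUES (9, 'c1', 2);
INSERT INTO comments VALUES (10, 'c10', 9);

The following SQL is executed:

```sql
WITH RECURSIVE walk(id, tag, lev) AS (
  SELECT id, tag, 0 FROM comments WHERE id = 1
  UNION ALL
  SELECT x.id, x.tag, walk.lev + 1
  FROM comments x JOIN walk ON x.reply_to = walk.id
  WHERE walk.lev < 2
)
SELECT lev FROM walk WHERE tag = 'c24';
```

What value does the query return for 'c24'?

Base: id=1 (c22) at lev 0.
Iteration 1: rows with reply_to in {1} -> c31 (id 2, lev 1), c14 (id 3, lev 1), c4 (id 7, lev 1).
Iteration 2: rows with reply_to in {2,3,7} -> c26 (id 4, lev 2), c34 (id 5, lev 2), c24 (id 6, lev 2), c1 (id 9, lev 2).
Iteration 3: lev < 2 fails for all current rows; recursion stops.

2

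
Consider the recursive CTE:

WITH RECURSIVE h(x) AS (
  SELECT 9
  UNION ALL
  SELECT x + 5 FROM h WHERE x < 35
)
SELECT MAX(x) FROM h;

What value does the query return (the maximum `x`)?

39

Base: x=9.
Iteration 1: 9 < 35 holds -> x = 9 + 5 = 14.
Iteration 2: 14 < 35 holds -> x = 14 + 5 = 19.
Iteration 3: 19 < 35 holds -> x = 19 + 5 = 24.
Iteration 4: 24 < 35 holds -> x = 24 + 5 = 29.
Iteration 5: 29 < 35 holds -> x = 29 + 5 = 34.
Iteration 6: 34 < 35 holds -> x = 34 + 5 = 39.
Iteration 7: 39 < 35 fails; recursion stops.
x values: 9, 14, 19, 24, 29, 34, 39; the maximum is 39.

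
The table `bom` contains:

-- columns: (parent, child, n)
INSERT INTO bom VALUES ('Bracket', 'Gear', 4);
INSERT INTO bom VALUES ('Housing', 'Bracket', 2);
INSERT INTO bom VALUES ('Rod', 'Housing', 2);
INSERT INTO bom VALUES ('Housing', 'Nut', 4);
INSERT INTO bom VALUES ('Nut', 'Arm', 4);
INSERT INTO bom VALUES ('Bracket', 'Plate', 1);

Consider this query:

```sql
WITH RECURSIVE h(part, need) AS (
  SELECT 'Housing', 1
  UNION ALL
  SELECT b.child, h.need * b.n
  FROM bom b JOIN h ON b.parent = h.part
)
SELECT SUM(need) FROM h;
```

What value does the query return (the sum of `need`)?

Base: (Housing, need=1).
Iteration 1: components of {Housing} -> Bracket = 1*2 = 2, Nut = 1*4 = 4.
Iteration 2: components of {Bracket,Nut} -> Arm = 4*4 = 16, Gear = 2*4 = 8, Plate = 2*1 = 2.
Iteration 3: no further components; recursion stops.
SUM(need) = 1 + 2 + 4 + 8 + 2 + 16 = 33.

33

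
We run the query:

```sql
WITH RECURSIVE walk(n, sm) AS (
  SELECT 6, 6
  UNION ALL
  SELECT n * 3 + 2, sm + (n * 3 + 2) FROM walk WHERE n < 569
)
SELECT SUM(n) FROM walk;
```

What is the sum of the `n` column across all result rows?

Base: n=6, sm=6.
Iteration 1: 6 < 569 holds -> n = 6 * 3 + 2 = 20, sm = 6 + 20 = 26.
Iteration 2: 20 < 569 holds -> n = 20 * 3 + 2 = 62, sm = 26 + 62 = 88.
Iteration 3: 62 < 569 holds -> n = 62 * 3 + 2 = 188, sm = 88 + 188 = 276.
Iteration 4: 188 < 569 holds -> n = 188 * 3 + 2 = 566, sm = 276 + 566 = 842.
Iteration 5: 566 < 569 holds -> n = 566 * 3 + 2 = 1700, sm = 842 + 1700 = 2542.
Iteration 6: 1700 < 569 fails; recursion stops.
SUM(n) = 6 + 20 + 62 + 188 + 566 + 1700 = 2542.

2542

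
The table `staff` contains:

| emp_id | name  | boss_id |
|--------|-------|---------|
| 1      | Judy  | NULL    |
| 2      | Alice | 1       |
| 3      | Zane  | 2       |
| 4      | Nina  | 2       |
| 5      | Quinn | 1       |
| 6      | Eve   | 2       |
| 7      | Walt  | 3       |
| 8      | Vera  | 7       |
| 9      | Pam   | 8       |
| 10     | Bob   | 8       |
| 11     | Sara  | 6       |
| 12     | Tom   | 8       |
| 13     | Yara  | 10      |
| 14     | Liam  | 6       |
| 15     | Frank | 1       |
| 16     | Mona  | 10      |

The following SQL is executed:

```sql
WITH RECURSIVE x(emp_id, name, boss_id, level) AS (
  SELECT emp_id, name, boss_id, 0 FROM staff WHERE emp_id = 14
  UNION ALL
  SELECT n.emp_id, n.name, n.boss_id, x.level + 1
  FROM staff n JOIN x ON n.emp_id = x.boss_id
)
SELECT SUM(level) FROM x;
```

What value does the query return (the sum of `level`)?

Base: emp_id=14 (Liam), boss_id=6, level 0.
Iteration 1: join on emp_id=6 -> Eve (id 6, boss_id=2, level 1).
Iteration 2: join on emp_id=2 -> Alice (id 2, boss_id=1, level 2).
Iteration 3: join on emp_id=1 -> Judy (id 1, boss_id=NULL, level 3).
Iteration 4: boss_id is NULL; no match; recursion stops.
SUM(level) = 0 + 1 + 2 + 3 = 6.

6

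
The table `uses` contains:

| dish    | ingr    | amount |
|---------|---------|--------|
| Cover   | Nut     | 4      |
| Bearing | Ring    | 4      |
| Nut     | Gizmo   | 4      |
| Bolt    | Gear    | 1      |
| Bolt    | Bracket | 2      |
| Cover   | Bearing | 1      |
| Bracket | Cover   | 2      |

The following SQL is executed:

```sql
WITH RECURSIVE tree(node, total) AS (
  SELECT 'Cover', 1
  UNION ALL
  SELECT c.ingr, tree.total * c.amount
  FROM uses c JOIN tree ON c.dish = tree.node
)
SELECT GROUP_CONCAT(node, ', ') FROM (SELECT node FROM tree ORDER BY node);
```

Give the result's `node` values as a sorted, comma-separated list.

Bearing, Cover, Gizmo, Nut, Ring

Base: (Cover, total=1).
Iteration 1: components of {Cover} -> Bearing = 1*1 = 1, Nut = 1*4 = 4.
Iteration 2: components of {Bearing,Nut} -> Gizmo = 4*4 = 16, Ring = 1*4 = 4.
Iteration 3: no further components; recursion stops.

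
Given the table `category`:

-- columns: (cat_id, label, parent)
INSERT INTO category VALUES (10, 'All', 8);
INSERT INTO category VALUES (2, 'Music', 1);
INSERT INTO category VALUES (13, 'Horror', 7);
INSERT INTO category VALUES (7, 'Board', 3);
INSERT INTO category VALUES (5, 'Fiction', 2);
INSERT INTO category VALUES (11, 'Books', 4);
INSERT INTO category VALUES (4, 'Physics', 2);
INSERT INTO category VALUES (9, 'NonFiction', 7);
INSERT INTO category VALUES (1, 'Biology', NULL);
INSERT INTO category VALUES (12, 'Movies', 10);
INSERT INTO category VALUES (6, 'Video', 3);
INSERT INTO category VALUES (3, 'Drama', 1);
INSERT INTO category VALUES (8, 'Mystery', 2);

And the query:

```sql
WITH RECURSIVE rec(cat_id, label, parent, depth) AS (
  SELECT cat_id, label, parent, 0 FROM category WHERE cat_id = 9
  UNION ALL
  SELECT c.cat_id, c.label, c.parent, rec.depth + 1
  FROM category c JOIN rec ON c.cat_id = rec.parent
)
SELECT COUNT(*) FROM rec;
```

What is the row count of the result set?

Base: cat_id=9 (NonFiction), parent=7, depth 0.
Iteration 1: join on cat_id=7 -> Board (id 7, parent=3, depth 1).
Iteration 2: join on cat_id=3 -> Drama (id 3, parent=1, depth 2).
Iteration 3: join on cat_id=1 -> Biology (id 1, parent=NULL, depth 3).
Iteration 4: parent is NULL; no match; recursion stops.
Total rows emitted: 4.

4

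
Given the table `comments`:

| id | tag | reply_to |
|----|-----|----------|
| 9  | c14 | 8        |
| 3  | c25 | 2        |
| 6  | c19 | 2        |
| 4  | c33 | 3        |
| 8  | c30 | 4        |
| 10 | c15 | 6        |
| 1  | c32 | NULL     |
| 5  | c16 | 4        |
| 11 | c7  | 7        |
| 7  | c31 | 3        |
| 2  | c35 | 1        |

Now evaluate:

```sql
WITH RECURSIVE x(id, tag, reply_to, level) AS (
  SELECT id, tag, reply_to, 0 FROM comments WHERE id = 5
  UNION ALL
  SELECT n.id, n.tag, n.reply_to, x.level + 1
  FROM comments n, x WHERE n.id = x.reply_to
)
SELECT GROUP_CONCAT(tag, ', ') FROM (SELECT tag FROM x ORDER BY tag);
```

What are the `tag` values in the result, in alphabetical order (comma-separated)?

Base: id=5 (c16), reply_to=4, level 0.
Iteration 1: join on id=4 -> c33 (id 4, reply_to=3, level 1).
Iteration 2: join on id=3 -> c25 (id 3, reply_to=2, level 2).
Iteration 3: join on id=2 -> c35 (id 2, reply_to=1, level 3).
Iteration 4: join on id=1 -> c32 (id 1, reply_to=NULL, level 4).
Iteration 5: reply_to is NULL; no match; recursion stops.

c16, c25, c32, c33, c35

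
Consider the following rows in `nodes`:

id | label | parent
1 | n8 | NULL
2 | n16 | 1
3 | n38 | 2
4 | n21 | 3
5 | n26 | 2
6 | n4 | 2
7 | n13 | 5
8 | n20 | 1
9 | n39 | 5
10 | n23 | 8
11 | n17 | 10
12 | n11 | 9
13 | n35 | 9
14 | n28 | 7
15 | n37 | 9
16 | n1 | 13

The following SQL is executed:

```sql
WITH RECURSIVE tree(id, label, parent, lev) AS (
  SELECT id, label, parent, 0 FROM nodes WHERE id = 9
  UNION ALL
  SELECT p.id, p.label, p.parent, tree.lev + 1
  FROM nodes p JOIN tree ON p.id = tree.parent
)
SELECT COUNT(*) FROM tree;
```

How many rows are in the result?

4

Base: id=9 (n39), parent=5, lev 0.
Iteration 1: join on id=5 -> n26 (id 5, parent=2, lev 1).
Iteration 2: join on id=2 -> n16 (id 2, parent=1, lev 2).
Iteration 3: join on id=1 -> n8 (id 1, parent=NULL, lev 3).
Iteration 4: parent is NULL; no match; recursion stops.
Total rows emitted: 4.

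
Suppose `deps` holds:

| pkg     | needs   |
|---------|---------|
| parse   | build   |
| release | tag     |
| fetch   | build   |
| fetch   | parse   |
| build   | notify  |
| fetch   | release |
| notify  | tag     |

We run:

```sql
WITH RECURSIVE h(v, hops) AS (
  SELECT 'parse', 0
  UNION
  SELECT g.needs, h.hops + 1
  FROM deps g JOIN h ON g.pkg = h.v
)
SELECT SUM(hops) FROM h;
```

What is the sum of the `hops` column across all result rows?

6

Base: (parse, hops=0).
Iteration 1: edges from {parse} -> (build, hops=1).
Iteration 2: edges from {build} -> (notify, hops=2).
Iteration 3: edges from {notify} -> (tag, hops=3).
Iteration 4: no outgoing edges from {tag}; recursion stops.
SUM(hops) = 0 + 1 + 2 + 3 = 6.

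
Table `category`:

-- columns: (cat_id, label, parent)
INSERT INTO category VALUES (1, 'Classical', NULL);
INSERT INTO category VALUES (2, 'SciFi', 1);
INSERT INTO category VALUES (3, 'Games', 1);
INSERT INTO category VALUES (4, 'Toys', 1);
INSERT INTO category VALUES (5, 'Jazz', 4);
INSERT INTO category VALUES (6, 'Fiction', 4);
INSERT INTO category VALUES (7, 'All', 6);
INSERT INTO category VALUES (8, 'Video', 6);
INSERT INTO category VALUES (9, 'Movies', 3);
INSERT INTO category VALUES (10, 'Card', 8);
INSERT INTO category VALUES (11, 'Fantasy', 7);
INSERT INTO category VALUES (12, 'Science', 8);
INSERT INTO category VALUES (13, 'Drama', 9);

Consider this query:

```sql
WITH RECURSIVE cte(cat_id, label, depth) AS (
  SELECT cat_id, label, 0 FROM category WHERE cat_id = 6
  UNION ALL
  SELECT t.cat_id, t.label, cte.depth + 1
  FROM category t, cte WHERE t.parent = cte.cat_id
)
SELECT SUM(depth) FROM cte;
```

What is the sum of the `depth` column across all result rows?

Base: cat_id=6 (Fiction) at depth 0.
Iteration 1: rows with parent in {6} -> All (id 7, depth 1), Video (id 8, depth 1).
Iteration 2: rows with parent in {7,8} -> Card (id 10, depth 2), Fantasy (id 11, depth 2), Science (id 12, depth 2).
Iteration 3: no rows with parent in {10,11,12}; recursion stops.
SUM(depth) = 0 + 1 + 1 + 2 + 2 + 2 = 8.

8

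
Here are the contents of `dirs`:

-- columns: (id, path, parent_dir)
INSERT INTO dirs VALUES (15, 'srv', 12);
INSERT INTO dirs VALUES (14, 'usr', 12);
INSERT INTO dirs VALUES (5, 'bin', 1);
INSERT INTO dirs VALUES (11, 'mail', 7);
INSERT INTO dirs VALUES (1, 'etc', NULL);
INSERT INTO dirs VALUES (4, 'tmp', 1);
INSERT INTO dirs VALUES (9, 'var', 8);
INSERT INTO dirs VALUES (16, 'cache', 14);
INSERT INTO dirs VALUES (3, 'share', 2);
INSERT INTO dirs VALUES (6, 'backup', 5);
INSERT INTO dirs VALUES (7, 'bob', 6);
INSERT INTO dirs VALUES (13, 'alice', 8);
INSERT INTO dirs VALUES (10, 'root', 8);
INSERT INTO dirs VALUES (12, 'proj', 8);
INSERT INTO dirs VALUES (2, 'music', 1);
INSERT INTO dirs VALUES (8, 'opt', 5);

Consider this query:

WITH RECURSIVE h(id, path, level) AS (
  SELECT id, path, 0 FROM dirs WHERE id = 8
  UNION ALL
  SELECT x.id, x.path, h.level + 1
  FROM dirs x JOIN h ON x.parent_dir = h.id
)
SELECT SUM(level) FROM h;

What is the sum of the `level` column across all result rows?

Base: id=8 (opt) at level 0.
Iteration 1: rows with parent_dir in {8} -> var (id 9, level 1), root (id 10, level 1), proj (id 12, level 1), alice (id 13, level 1).
Iteration 2: rows with parent_dir in {9,10,12,13} -> usr (id 14, level 2), srv (id 15, level 2).
Iteration 3: rows with parent_dir in {14,15} -> cache (id 16, level 3).
Iteration 4: no rows with parent_dir in {16}; recursion stops.
SUM(level) = 0 + 1 + 1 + 1 + 1 + 2 + 2 + 3 = 11.

11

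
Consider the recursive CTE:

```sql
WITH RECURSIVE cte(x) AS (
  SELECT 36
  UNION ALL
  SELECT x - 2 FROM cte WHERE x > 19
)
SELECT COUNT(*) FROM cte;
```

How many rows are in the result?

Base: x=36.
Iteration 1: 36 > 19 holds -> x = 36 - 2 = 34.
Iteration 2: 34 > 19 holds -> x = 34 - 2 = 32.
Iteration 3: 32 > 19 holds -> x = 32 - 2 = 30.
Iteration 4: 30 > 19 holds -> x = 30 - 2 = 28.
Iteration 5: 28 > 19 holds -> x = 28 - 2 = 26.
Iteration 6: 26 > 19 holds -> x = 26 - 2 = 24.
Iteration 7: 24 > 19 holds -> x = 24 - 2 = 22.
Iteration 8: 22 > 19 holds -> x = 22 - 2 = 20.
Iteration 9: 20 > 19 holds -> x = 20 - 2 = 18.
Iteration 10: 18 > 19 fails; recursion stops.
Total rows emitted: 10.

10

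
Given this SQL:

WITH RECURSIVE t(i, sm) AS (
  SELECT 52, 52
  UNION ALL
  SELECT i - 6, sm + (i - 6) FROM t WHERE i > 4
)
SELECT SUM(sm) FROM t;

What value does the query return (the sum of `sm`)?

1620

Base: i=52, sm=52.
Iteration 1: 52 > 4 holds -> i = 52 - 6 = 46, sm = 52 + 46 = 98.
Iteration 2: 46 > 4 holds -> i = 46 - 6 = 40, sm = 98 + 40 = 138.
Iteration 3: 40 > 4 holds -> i = 40 - 6 = 34, sm = 138 + 34 = 172.
Iteration 4: 34 > 4 holds -> i = 34 - 6 = 28, sm = 172 + 28 = 200.
Iteration 5: 28 > 4 holds -> i = 28 - 6 = 22, sm = 200 + 22 = 222.
Iteration 6: 22 > 4 holds -> i = 22 - 6 = 16, sm = 222 + 16 = 238.
Iteration 7: 16 > 4 holds -> i = 16 - 6 = 10, sm = 238 + 10 = 248.
Iteration 8: 10 > 4 holds -> i = 10 - 6 = 4, sm = 248 + 4 = 252.
Iteration 9: 4 > 4 fails; recursion stops.
SUM(sm) = 52 + 98 + 138 + 172 + 200 + 222 + 238 + 248 + 252 = 1620.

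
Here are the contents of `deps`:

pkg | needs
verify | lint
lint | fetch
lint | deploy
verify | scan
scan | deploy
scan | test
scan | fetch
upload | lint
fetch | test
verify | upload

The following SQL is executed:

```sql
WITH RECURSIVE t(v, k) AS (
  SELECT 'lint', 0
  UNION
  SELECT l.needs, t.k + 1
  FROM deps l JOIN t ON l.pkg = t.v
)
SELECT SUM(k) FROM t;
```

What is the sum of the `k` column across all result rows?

4

Base: (lint, k=0).
Iteration 1: edges from {lint} -> (deploy, k=1), (fetch, k=1).
Iteration 2: edges from {deploy,fetch} -> (test, k=2).
Iteration 3: no outgoing edges from {test}; recursion stops.
SUM(k) = 0 + 1 + 1 + 2 = 4.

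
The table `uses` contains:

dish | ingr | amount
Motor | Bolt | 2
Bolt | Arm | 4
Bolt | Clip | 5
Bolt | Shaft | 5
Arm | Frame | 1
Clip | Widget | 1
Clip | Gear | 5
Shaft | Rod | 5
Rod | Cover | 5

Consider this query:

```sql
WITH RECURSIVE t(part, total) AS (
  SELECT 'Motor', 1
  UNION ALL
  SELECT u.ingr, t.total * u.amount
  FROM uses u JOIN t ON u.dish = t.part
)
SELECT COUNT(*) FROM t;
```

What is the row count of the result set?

Base: (Motor, total=1).
Iteration 1: components of {Motor} -> Bolt = 1*2 = 2.
Iteration 2: components of {Bolt} -> Arm = 2*4 = 8, Clip = 2*5 = 10, Shaft = 2*5 = 10.
Iteration 3: components of {Arm,Clip,Shaft} -> Frame = 8*1 = 8, Gear = 10*5 = 50, Rod = 10*5 = 50, Widget = 10*1 = 10.
Iteration 4: components of {Frame,Gear,Rod,Widget} -> Cover = 50*5 = 250.
Iteration 5: no further components; recursion stops.
Total rows emitted: 10.

10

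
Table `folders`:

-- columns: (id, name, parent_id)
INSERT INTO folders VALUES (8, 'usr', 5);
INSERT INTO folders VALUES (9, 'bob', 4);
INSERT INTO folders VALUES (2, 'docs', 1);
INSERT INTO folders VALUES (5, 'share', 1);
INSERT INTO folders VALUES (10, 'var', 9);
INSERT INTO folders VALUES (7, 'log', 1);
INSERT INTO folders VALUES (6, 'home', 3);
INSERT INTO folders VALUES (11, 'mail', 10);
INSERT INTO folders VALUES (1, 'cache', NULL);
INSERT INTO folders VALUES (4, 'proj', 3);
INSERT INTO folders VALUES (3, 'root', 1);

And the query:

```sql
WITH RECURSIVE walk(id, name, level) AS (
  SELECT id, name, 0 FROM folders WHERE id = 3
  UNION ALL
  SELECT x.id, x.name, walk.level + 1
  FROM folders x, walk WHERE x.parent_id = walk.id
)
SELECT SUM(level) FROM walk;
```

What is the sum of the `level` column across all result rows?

11

Base: id=3 (root) at level 0.
Iteration 1: rows with parent_id in {3} -> proj (id 4, level 1), home (id 6, level 1).
Iteration 2: rows with parent_id in {4,6} -> bob (id 9, level 2).
Iteration 3: rows with parent_id in {9} -> var (id 10, level 3).
Iteration 4: rows with parent_id in {10} -> mail (id 11, level 4).
Iteration 5: no rows with parent_id in {11}; recursion stops.
SUM(level) = 0 + 1 + 1 + 2 + 3 + 4 = 11.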